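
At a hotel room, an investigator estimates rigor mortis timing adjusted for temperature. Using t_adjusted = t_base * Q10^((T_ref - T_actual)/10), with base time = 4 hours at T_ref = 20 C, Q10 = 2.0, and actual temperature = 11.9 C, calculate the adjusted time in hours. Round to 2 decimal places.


Rigor mortis time adjustment:
Exponent = (T_ref - T_actual) / 10 = (20 - 11.9) / 10 = 0.81
Q10 factor = 2.0^0.81 = 1.75321
t_adjusted = 4 * 1.75321 = 7.01 hours

7.01


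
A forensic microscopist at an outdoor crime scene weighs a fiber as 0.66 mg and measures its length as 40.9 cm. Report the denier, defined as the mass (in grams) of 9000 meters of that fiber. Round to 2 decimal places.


Denier calculation:
Mass in grams = 0.66 mg / 1000 = 0.00066 g
Length in meters = 40.9 cm / 100 = 0.409 m
Linear density = mass / length = 0.00066 / 0.409 = 0.00161369 g/m
Denier = (g/m) * 9000 = 0.00161369 * 9000 = 14.52

14.52


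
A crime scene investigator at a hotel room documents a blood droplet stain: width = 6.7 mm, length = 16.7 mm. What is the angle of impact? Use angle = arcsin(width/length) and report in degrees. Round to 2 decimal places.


Blood spatter impact angle calculation:
width / length = 6.7 / 16.7 = 0.401198
angle = arcsin(0.401198)
angle = 23.65 degrees

23.65


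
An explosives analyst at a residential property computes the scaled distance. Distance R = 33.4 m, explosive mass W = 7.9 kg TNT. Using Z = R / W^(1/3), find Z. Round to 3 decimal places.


Scaled distance calculation:
W^(1/3) = 7.9^(1/3) = 1.991632
Z = R / W^(1/3) = 33.4 / 1.991632
Z = 16.770 m/kg^(1/3)

16.770


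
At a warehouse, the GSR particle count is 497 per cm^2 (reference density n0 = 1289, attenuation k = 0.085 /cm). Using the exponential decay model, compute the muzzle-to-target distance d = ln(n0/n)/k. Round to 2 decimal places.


GSR distance calculation:
n0/n = 1289 / 497 = 2.593561
ln(n0/n) = 0.953032
d = 0.953032 / 0.085 = 11.21 cm

11.21


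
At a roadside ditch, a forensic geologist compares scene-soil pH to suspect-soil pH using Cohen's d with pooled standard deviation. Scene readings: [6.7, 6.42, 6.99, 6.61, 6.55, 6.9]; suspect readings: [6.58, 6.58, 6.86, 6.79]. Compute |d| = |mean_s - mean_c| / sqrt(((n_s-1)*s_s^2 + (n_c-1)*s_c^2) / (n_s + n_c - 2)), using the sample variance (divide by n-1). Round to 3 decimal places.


Pooled-variance Cohen's d for soil pH comparison:
Scene mean = 40.17 / 6 = 6.695
Suspect mean = 26.81 / 4 = 6.7025
Scene sample variance s_s^2 = 0.04659
Suspect sample variance s_c^2 = 0.020825
Pooled variance = ((n_s-1)*s_s^2 + (n_c-1)*s_c^2) / (n_s + n_c - 2) = 0.036928
Pooled SD = sqrt(0.036928) = 0.192167
Mean difference = -0.0075
|d| = |-0.0075| / 0.192167 = 0.039

0.039


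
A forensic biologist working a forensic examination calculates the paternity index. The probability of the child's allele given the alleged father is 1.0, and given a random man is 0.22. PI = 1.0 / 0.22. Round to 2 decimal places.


Paternity Index calculation:
PI = P(allele|father) / P(allele|random)
PI = 1.0 / 0.22
PI = 4.55

4.55


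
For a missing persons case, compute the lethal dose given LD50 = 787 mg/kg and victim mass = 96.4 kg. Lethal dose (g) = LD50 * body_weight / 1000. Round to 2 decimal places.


Lethal dose calculation:
Lethal dose = LD50 * body_weight / 1000
= 787 * 96.4 / 1000
= 75866.8 / 1000
= 75.87 g

75.87


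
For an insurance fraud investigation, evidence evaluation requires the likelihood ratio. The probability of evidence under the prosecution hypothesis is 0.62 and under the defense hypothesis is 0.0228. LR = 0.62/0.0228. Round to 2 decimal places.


Likelihood ratio calculation:
LR = P(E|Hp) / P(E|Hd)
LR = 0.62 / 0.0228
LR = 27.19

27.19


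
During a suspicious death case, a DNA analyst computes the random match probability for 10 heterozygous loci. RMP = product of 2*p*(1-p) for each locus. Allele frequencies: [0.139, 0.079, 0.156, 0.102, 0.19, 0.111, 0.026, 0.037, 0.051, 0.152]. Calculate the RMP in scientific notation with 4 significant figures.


Computing RMP for 10 loci:
Locus 1: 2 * 0.139 * 0.861 = 0.239358
Locus 2: 2 * 0.079 * 0.921 = 0.145518
Locus 3: 2 * 0.156 * 0.844 = 0.263328
Locus 4: 2 * 0.102 * 0.898 = 0.183192
Locus 5: 2 * 0.19 * 0.81 = 0.3078
Locus 6: 2 * 0.111 * 0.889 = 0.197358
Locus 7: 2 * 0.026 * 0.974 = 0.050648
Locus 8: 2 * 0.037 * 0.963 = 0.071262
Locus 9: 2 * 0.051 * 0.949 = 0.096798
Locus 10: 2 * 0.152 * 0.848 = 0.257792
RMP = 9.193e-09

9.193e-09


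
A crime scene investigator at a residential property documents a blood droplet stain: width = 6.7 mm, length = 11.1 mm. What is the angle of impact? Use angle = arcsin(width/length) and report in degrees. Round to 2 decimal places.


Blood spatter impact angle calculation:
width / length = 6.7 / 11.1 = 0.603604
angle = arcsin(0.603604)
angle = 37.13 degrees

37.13


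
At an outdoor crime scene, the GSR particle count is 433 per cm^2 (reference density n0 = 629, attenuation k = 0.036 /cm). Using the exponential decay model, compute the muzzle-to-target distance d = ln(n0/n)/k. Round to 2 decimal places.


GSR distance calculation:
n0/n = 629 / 433 = 1.452656
ln(n0/n) = 0.373394
d = 0.373394 / 0.036 = 10.37 cm

10.37


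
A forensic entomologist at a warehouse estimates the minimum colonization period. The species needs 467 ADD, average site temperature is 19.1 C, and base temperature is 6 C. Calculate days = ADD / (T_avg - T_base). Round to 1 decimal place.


Insect development time:
Effective temperature = avg_temp - T_base = 19.1 - 6 = 13.1 C
Days = ADD / effective_temp = 467 / 13.1 = 35.6 days

35.6


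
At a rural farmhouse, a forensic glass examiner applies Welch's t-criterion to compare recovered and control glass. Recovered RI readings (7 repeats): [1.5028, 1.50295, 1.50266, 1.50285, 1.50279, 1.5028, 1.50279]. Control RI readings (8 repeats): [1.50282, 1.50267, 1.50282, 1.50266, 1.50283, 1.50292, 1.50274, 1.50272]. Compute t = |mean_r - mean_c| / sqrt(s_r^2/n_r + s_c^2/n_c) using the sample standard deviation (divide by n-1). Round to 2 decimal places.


Welch's t-criterion for glass RI comparison:
Recovered mean = sum / n_r = 10.51964 / 7 = 1.5028057
Control mean = sum / n_c = 12.02218 / 8 = 1.5027725
Recovered sample variance s_r^2 = 7.42857e-09
Control sample variance s_c^2 = 8.07857e-09
Welch SE (unpooled) = sqrt(s_r^2/n_r + s_c^2/n_c) = sqrt(1.06122e-09 + 1.00982e-09) = sqrt(2.07104e-09) = 4.55087e-05
|mean_r - mean_c| = 3.32143e-05
t = 3.32143e-05 / 4.55087e-05 = 0.73

0.73


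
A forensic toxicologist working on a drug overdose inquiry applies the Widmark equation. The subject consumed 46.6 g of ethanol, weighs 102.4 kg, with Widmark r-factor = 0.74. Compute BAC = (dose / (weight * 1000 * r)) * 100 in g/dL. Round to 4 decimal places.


Applying the Widmark formula:
BAC = (dose_g / (body_wt * 1000 * r)) * 100
Denominator = 102.4 * 1000 * 0.74 = 75776
BAC = (46.6 / 75776) * 100
BAC = 0.0615 g/dL

0.0615


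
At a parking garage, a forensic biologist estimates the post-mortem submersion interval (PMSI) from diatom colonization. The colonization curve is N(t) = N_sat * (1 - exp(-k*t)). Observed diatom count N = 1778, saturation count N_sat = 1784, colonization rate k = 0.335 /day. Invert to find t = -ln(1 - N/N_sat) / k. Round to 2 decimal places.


PMSI from diatom colonization curve:
N / N_sat = 1778 / 1784 = 0.996637
1 - N/N_sat = 0.003363
ln(1 - N/N_sat) = -5.694922
t = -ln(1 - N/N_sat) / k = -(-5.694922) / 0.335 = 17.00 days

17.00


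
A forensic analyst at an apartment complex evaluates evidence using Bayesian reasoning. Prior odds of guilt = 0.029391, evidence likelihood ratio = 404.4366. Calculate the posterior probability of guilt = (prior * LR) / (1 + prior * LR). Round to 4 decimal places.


Bayesian evidence evaluation:
Posterior odds = prior_odds * LR = 0.029391 * 404.4366 = 11.8868
Posterior probability = posterior_odds / (1 + posterior_odds)
= 11.8868 / (1 + 11.8868)
= 11.8868 / 12.8868
= 0.9224

0.9224


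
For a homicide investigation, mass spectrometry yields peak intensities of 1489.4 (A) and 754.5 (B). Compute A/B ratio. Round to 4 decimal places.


Spectral peak ratio:
Peak A = 1489.4 counts
Peak B = 754.5 counts
Ratio = 1489.4 / 754.5 = 1.9740

1.9740


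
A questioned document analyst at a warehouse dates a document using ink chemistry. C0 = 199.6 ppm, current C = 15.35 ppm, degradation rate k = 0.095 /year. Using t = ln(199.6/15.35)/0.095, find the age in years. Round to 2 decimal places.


Document age estimation:
C0/C = 199.6 / 15.35 = 13.003257
ln(C0/C) = 2.5652
t = 2.5652 / 0.095 = 27.00 years

27.00


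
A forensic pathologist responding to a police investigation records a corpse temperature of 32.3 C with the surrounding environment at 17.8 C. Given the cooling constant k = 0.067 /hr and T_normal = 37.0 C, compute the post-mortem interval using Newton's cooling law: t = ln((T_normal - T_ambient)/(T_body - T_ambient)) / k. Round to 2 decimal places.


Using Newton's law of cooling:
t = ln((T_normal - T_ambient) / (T_body - T_ambient)) / k
T_normal - T_ambient = 19.2
T_body - T_ambient = 14.5
Ratio = 1.324138
ln(ratio) = 0.280762
t = 0.280762 / 0.067 = 4.19 hours

4.19


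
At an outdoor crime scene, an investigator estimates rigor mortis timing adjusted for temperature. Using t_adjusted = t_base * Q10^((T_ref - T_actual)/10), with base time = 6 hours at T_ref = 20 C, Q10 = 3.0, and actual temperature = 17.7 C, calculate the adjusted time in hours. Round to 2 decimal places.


Rigor mortis time adjustment:
Exponent = (T_ref - T_actual) / 10 = (20 - 17.7) / 10 = 0.23
Q10 factor = 3.0^0.23 = 1.28747
t_adjusted = 6 * 1.28747 = 7.72 hours

7.72


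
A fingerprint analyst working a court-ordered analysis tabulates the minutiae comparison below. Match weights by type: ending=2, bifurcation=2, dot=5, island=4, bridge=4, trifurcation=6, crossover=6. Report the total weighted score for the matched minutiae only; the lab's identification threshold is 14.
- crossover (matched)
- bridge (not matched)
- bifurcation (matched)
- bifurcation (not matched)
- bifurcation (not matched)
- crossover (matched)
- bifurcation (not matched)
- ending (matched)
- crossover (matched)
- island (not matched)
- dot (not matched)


Weighted minutiae match score:
  crossover: matched, +6 (running total 6)
  bridge: not matched, +0
  bifurcation: matched, +2 (running total 8)
  bifurcation: not matched, +0
  bifurcation: not matched, +0
  crossover: matched, +6 (running total 14)
  bifurcation: not matched, +0
  ending: matched, +2 (running total 16)
  crossover: matched, +6 (running total 22)
  island: not matched, +0
  dot: not matched, +0
Total score = 22
Threshold = 14; verdict = identification

22


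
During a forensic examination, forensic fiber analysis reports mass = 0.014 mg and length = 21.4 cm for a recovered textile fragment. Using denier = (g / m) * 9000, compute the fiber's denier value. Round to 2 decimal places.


Denier calculation:
Mass in grams = 0.014 mg / 1000 = 0.000014 g
Length in meters = 21.4 cm / 100 = 0.214 m
Linear density = mass / length = 0.000014 / 0.214 = 0.00006542 g/m
Denier = (g/m) * 9000 = 0.00006542 * 9000 = 0.59

0.59


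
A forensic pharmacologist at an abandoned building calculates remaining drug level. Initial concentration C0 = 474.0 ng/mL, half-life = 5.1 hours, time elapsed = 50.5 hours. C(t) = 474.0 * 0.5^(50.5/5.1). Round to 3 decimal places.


Drug concentration decay:
Number of half-lives = t / t_half = 50.5 / 5.1 = 9.901961
Decay factor = 0.5^9.901961 = 0.00104523
C(t) = 474.0 * 0.00104523 = 0.495 ng/mL

0.495


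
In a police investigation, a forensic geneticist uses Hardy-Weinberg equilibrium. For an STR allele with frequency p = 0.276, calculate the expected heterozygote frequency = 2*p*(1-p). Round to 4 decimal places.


Hardy-Weinberg heterozygote frequency:
q = 1 - p = 1 - 0.276 = 0.724
2pq = 2 * 0.276 * 0.724 = 0.3996

0.3996


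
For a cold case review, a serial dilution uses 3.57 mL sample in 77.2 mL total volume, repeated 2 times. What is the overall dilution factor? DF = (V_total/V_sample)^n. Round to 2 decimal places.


Dilution factor calculation:
Single dilution = V_total / V_sample = 77.2 / 3.57 ≈ 21.62465
Number of dilutions = 2
Total DF = (77.2 / 3.57)^2 (full precision, rounded at the end) = 467.63

467.63


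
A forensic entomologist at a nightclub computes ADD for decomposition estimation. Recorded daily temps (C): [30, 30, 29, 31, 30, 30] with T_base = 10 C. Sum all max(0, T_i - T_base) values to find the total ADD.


Computing ADD day by day:
Day 1: max(0, 30 - 10) = 20
Day 2: max(0, 30 - 10) = 20
Day 3: max(0, 29 - 10) = 19
Day 4: max(0, 31 - 10) = 21
Day 5: max(0, 30 - 10) = 20
Day 6: max(0, 30 - 10) = 20
Total ADD = 120

120


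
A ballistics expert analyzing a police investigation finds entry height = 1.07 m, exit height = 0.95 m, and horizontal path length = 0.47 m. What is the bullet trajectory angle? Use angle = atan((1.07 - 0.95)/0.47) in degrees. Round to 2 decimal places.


Bullet trajectory angle:
Height difference = 1.07 - 0.95 = 0.12 m
angle = atan(0.12 / 0.47)
angle = atan(0.255319)
angle = 14.32 degrees

14.32


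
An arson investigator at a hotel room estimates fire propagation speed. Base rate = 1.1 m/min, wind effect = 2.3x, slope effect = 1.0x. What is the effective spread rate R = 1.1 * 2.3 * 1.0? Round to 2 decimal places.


Fire spread rate calculation:
R = R0 * wind_factor * slope_factor
= 1.1 * 2.3 * 1.0
= 2.53 * 1.0
= 2.53 m/min

2.53


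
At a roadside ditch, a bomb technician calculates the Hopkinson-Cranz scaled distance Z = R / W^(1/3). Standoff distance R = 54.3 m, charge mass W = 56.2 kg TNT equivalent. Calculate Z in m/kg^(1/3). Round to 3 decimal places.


Scaled distance calculation:
W^(1/3) = 56.2^(1/3) = 3.830412
Z = R / W^(1/3) = 54.3 / 3.830412
Z = 14.176 m/kg^(1/3)

14.176


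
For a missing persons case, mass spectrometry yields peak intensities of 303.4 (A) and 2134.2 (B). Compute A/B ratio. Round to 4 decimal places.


Spectral peak ratio:
Peak A = 303.4 counts
Peak B = 2134.2 counts
Ratio = 303.4 / 2134.2 = 0.1422

0.1422


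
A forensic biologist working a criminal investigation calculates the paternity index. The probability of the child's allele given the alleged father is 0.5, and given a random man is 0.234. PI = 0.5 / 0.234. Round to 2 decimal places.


Paternity Index calculation:
PI = P(allele|father) / P(allele|random)
PI = 0.5 / 0.234
PI = 2.14

2.14


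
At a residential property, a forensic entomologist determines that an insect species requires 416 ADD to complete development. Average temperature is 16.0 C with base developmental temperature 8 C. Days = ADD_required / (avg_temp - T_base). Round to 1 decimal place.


Insect development time:
Effective temperature = avg_temp - T_base = 16.0 - 8 = 8.0 C
Days = ADD / effective_temp = 416 / 8.0 = 52.0 days

52.0


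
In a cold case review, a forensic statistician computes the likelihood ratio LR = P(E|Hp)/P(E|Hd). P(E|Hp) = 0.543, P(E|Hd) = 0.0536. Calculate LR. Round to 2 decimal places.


Likelihood ratio calculation:
LR = P(E|Hp) / P(E|Hd)
LR = 0.543 / 0.0536
LR = 10.13

10.13


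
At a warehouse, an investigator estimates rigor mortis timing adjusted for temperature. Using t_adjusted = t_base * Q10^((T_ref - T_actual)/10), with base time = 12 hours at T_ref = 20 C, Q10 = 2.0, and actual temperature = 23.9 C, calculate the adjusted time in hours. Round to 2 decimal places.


Rigor mortis time adjustment:
Exponent = (T_ref - T_actual) / 10 = (20 - 23.9) / 10 = -0.39
Q10 factor = 2.0^-0.39 = 0.76313
t_adjusted = 12 * 0.76313 = 9.16 hours

9.16


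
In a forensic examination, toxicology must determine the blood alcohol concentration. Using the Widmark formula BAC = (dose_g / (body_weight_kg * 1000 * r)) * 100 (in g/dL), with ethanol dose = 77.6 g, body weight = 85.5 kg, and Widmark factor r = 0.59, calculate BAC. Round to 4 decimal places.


Applying the Widmark formula:
BAC = (dose_g / (body_wt * 1000 * r)) * 100
Denominator = 85.5 * 1000 * 0.59 = 50445
BAC = (77.6 / 50445) * 100
BAC = 0.1538 g/dL

0.1538


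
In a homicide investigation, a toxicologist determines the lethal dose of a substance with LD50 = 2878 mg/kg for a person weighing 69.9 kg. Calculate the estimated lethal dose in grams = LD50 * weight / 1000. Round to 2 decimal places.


Lethal dose calculation:
Lethal dose = LD50 * body_weight / 1000
= 2878 * 69.9 / 1000
= 201172.2 / 1000
= 201.17 g

201.17


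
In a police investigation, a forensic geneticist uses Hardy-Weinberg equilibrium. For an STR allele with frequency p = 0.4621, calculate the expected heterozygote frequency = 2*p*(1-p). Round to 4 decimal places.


Hardy-Weinberg heterozygote frequency:
q = 1 - p = 1 - 0.4621 = 0.5379
2pq = 2 * 0.4621 * 0.5379 = 0.4971

0.4971


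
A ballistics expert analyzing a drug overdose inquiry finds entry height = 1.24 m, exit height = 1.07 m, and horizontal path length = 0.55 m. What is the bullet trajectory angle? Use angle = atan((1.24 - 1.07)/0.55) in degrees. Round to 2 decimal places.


Bullet trajectory angle:
Height difference = 1.24 - 1.07 = 0.17 m
angle = atan(0.17 / 0.55)
angle = atan(0.309091)
angle = 17.18 degrees

17.18


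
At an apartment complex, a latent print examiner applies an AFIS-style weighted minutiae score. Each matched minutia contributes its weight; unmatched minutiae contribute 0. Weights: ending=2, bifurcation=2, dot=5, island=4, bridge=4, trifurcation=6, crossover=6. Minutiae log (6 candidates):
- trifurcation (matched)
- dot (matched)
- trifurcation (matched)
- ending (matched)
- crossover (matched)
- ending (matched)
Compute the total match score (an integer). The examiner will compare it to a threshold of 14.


Weighted minutiae match score:
  trifurcation: matched, +6 (running total 6)
  dot: matched, +5 (running total 11)
  trifurcation: matched, +6 (running total 17)
  ending: matched, +2 (running total 19)
  crossover: matched, +6 (running total 25)
  ending: matched, +2 (running total 27)
Total score = 27
Threshold = 14; verdict = identification

27


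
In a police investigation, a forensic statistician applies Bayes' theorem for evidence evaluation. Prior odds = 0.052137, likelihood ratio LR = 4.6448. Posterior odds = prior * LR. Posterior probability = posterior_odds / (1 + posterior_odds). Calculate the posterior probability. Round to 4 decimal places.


Bayesian evidence evaluation:
Posterior odds = prior_odds * LR = 0.052137 * 4.6448 = 0.2421659
Posterior probability = posterior_odds / (1 + posterior_odds)
= 0.2421659 / (1 + 0.2421659)
= 0.2421659 / 1.2421659
= 0.1950

0.1950


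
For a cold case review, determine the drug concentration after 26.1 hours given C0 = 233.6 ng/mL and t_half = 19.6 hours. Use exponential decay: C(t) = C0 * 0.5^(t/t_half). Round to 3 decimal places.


Drug concentration decay:
Number of half-lives = t / t_half = 26.1 / 19.6 = 1.331633
Decay factor = 0.5^1.331633 = 0.39731826
C(t) = 233.6 * 0.39731826 = 92.814 ng/mL

92.814


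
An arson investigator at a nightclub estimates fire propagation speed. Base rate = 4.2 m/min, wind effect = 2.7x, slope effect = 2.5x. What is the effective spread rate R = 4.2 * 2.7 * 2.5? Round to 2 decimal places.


Fire spread rate calculation:
R = R0 * wind_factor * slope_factor
= 4.2 * 2.7 * 2.5
= 11.34 * 2.5
= 28.35 m/min

28.35


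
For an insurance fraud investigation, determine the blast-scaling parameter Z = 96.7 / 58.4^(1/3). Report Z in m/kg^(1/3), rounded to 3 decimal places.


Scaled distance calculation:
W^(1/3) = 58.4^(1/3) = 3.879755
Z = R / W^(1/3) = 96.7 / 3.879755
Z = 24.924 m/kg^(1/3)

24.924


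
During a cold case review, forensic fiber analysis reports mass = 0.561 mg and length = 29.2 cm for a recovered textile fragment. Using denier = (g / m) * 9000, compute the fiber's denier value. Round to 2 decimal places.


Denier calculation:
Mass in grams = 0.561 mg / 1000 = 0.000561 g
Length in meters = 29.2 cm / 100 = 0.292 m
Linear density = mass / length = 0.000561 / 0.292 = 0.00192123 g/m
Denier = (g/m) * 9000 = 0.00192123 * 9000 = 17.29

17.29


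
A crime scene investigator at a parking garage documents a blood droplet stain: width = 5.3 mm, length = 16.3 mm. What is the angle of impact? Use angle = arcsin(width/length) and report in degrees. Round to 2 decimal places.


Blood spatter impact angle calculation:
width / length = 5.3 / 16.3 = 0.325153
angle = arcsin(0.325153)
angle = 18.97 degrees

18.97


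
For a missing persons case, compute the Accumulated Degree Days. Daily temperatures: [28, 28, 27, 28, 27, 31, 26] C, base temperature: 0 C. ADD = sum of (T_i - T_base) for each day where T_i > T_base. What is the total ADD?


Computing ADD day by day:
Day 1: max(0, 28 - 0) = 28
Day 2: max(0, 28 - 0) = 28
Day 3: max(0, 27 - 0) = 27
Day 4: max(0, 28 - 0) = 28
Day 5: max(0, 27 - 0) = 27
Day 6: max(0, 31 - 0) = 31
Day 7: max(0, 26 - 0) = 26
Total ADD = 195

195


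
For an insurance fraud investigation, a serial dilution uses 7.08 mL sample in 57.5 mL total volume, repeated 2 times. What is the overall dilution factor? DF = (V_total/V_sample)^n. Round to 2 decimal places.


Dilution factor calculation:
Single dilution = V_total / V_sample = 57.5 / 7.08 ≈ 8.121469
Number of dilutions = 2
Total DF = (57.5 / 7.08)^2 (full precision, rounded at the end) = 65.96

65.96


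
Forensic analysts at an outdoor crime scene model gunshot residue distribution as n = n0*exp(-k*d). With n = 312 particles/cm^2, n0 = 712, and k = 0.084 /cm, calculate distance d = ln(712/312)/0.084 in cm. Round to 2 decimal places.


GSR distance calculation:
n0/n = 712 / 312 = 2.282051
ln(n0/n) = 0.825075
d = 0.825075 / 0.084 = 9.82 cm

9.82


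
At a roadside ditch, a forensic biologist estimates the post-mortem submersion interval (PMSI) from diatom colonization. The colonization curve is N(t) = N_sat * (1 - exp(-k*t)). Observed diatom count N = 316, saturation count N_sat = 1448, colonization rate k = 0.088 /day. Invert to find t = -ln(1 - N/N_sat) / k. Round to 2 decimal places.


PMSI from diatom colonization curve:
N / N_sat = 316 / 1448 = 0.218232
1 - N/N_sat = 0.781768
ln(1 - N/N_sat) = -0.246197
t = -ln(1 - N/N_sat) / k = -(-0.246197) / 0.088 = 2.80 days

2.80


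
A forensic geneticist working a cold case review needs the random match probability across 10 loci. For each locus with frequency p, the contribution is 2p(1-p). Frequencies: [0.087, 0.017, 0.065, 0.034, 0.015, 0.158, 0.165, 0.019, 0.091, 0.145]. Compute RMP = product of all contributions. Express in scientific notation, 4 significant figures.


Computing RMP for 10 loci:
Locus 1: 2 * 0.087 * 0.913 = 0.158862
Locus 2: 2 * 0.017 * 0.983 = 0.033422
Locus 3: 2 * 0.065 * 0.935 = 0.12155
Locus 4: 2 * 0.034 * 0.966 = 0.065688
Locus 5: 2 * 0.015 * 0.985 = 0.02955
Locus 6: 2 * 0.158 * 0.842 = 0.266072
Locus 7: 2 * 0.165 * 0.835 = 0.27555
Locus 8: 2 * 0.019 * 0.981 = 0.037278
Locus 9: 2 * 0.091 * 0.909 = 0.165438
Locus 10: 2 * 0.145 * 0.855 = 0.24795
RMP = 1.404e-10

1.404e-10


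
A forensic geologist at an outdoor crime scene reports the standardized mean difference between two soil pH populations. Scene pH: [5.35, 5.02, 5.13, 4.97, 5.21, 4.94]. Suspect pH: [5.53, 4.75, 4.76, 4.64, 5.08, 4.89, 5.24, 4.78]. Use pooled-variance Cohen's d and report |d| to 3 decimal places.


Pooled-variance Cohen's d for soil pH comparison:
Scene mean = 30.62 / 6 = 5.103333
Suspect mean = 39.67 / 8 = 4.95875
Scene sample variance s_s^2 = 0.024867
Suspect sample variance s_c^2 = 0.091641
Pooled variance = ((n_s-1)*s_s^2 + (n_c-1)*s_c^2) / (n_s + n_c - 2) = 0.063818
Pooled SD = sqrt(0.063818) = 0.252622
Mean difference = 0.144583
|d| = |0.144583| / 0.252622 = 0.572

0.572


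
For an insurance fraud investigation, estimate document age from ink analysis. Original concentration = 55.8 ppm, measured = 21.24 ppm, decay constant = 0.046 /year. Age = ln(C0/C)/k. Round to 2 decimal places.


Document age estimation:
C0/C = 55.8 / 21.24 = 2.627119
ln(C0/C) = 0.965888
t = 0.965888 / 0.046 = 21.00 years

21.00


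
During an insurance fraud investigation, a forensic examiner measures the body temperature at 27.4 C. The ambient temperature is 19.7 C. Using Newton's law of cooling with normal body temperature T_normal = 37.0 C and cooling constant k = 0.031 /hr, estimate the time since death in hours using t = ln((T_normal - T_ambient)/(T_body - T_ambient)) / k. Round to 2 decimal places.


Using Newton's law of cooling:
t = ln((T_normal - T_ambient) / (T_body - T_ambient)) / k
T_normal - T_ambient = 17.3
T_body - T_ambient = 7.7
Ratio = 2.246753
ln(ratio) = 0.809486
t = 0.809486 / 0.031 = 26.11 hours

26.11


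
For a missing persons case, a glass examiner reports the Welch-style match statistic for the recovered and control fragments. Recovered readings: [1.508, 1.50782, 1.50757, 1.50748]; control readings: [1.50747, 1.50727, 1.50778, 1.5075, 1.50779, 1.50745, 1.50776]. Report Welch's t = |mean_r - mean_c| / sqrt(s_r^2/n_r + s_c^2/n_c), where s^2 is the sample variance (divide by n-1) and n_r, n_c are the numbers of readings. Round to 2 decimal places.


Welch's t-criterion for glass RI comparison:
Recovered mean = sum / n_r = 6.03087 / 4 = 1.5077175
Control mean = sum / n_c = 10.55302 / 7 = 1.5075743
Recovered sample variance s_r^2 = 5.61583e-08
Control sample variance s_c^2 = 4.12952e-08
Welch SE (unpooled) = sqrt(s_r^2/n_r + s_c^2/n_c) = sqrt(1.40396e-08 + 5.89932e-09) = sqrt(1.99389e-08) = 0.000141205
|mean_r - mean_c| = 0.000143214
t = 0.000143214 / 0.000141205 = 1.01

1.01


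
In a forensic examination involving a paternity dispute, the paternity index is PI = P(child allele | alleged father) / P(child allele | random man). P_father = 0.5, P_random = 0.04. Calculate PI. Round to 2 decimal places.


Paternity Index calculation:
PI = P(allele|father) / P(allele|random)
PI = 0.5 / 0.04
PI = 12.50

12.50


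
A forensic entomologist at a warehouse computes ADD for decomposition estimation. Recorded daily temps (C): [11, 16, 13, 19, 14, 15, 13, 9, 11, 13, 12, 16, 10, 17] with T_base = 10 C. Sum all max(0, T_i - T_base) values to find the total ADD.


Computing ADD day by day:
Day 1: max(0, 11 - 10) = 1
Day 2: max(0, 16 - 10) = 6
Day 3: max(0, 13 - 10) = 3
Day 4: max(0, 19 - 10) = 9
Day 5: max(0, 14 - 10) = 4
Day 6: max(0, 15 - 10) = 5
Day 7: max(0, 13 - 10) = 3
Day 8: max(0, 9 - 10) = 0
Day 9: max(0, 11 - 10) = 1
Day 10: max(0, 13 - 10) = 3
Day 11: max(0, 12 - 10) = 2
Day 12: max(0, 16 - 10) = 6
Day 13: max(0, 10 - 10) = 0
Day 14: max(0, 17 - 10) = 7
Total ADD = 50

50


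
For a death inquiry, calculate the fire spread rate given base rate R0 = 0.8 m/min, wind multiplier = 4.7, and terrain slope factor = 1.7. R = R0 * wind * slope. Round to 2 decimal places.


Fire spread rate calculation:
R = R0 * wind_factor * slope_factor
= 0.8 * 4.7 * 1.7
= 3.76 * 1.7
= 6.39 m/min

6.39


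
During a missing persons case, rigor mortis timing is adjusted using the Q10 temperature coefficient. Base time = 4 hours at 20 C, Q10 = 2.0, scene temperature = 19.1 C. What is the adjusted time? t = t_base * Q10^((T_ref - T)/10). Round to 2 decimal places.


Rigor mortis time adjustment:
Exponent = (T_ref - T_actual) / 10 = (20 - 19.1) / 10 = 0.09
Q10 factor = 2.0^0.09 = 1.06437
t_adjusted = 4 * 1.06437 = 4.26 hours

4.26


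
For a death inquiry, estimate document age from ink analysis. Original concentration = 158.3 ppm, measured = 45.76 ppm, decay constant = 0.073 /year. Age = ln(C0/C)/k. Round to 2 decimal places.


Document age estimation:
C0/C = 158.3 / 45.76 = 3.459353
ln(C0/C) = 1.241082
t = 1.241082 / 0.073 = 17.00 years

17.00


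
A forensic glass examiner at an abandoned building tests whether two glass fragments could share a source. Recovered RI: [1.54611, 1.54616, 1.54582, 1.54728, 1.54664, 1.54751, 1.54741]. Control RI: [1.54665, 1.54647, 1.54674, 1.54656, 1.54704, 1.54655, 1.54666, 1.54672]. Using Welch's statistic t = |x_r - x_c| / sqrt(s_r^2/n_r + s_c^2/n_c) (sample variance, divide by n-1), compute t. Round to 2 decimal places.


Welch's t-criterion for glass RI comparison:
Recovered mean = sum / n_r = 10.82693 / 7 = 1.5467043
Control mean = sum / n_c = 12.37339 / 8 = 1.5466738
Recovered sample variance s_r^2 = 4.85695e-07
Control sample variance s_c^2 = 3.01696e-08
Welch SE (unpooled) = sqrt(s_r^2/n_r + s_c^2/n_c) = sqrt(6.9385e-08 + 3.77121e-09) = sqrt(7.31562e-08) = 0.000270474
|mean_r - mean_c| = 3.05357e-05
t = 3.05357e-05 / 0.000270474 = 0.11

0.11


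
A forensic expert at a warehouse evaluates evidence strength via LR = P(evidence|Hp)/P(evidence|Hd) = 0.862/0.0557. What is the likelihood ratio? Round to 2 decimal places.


Likelihood ratio calculation:
LR = P(E|Hp) / P(E|Hd)
LR = 0.862 / 0.0557
LR = 15.48

15.48


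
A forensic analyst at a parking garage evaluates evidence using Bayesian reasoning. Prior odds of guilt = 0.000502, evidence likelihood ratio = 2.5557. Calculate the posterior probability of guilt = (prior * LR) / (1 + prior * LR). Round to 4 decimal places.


Bayesian evidence evaluation:
Posterior odds = prior_odds * LR = 0.000502 * 2.5557 = 0.001282961
Posterior probability = posterior_odds / (1 + posterior_odds)
= 0.001282961 / (1 + 0.001282961)
= 0.001282961 / 1.001282961
= 0.0013

0.0013


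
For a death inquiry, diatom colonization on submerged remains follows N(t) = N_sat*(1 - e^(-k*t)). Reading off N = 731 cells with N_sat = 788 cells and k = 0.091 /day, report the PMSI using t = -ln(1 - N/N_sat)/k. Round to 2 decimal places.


PMSI from diatom colonization curve:
N / N_sat = 731 / 788 = 0.927665
1 - N/N_sat = 0.072335
ln(1 - N/N_sat) = -2.626447
t = -ln(1 - N/N_sat) / k = -(-2.626447) / 0.091 = 28.86 days

28.86


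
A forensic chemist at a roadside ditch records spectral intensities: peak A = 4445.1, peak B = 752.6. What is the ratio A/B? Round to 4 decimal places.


Spectral peak ratio:
Peak A = 4445.1 counts
Peak B = 752.6 counts
Ratio = 4445.1 / 752.6 = 5.9063

5.9063


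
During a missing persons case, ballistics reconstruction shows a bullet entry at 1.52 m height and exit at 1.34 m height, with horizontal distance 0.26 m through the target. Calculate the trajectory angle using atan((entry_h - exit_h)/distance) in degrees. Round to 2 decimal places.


Bullet trajectory angle:
Height difference = 1.52 - 1.34 = 0.18 m
angle = atan(0.18 / 0.26)
angle = atan(0.692308)
angle = 34.70 degrees

34.70


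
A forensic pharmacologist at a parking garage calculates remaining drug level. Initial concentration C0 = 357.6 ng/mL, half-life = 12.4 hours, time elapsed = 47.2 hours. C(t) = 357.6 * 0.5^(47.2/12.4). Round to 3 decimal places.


Drug concentration decay:
Number of half-lives = t / t_half = 47.2 / 12.4 = 3.806452
Decay factor = 0.5^3.806452 = 0.07147329
C(t) = 357.6 * 0.07147329 = 25.559 ng/mL

25.559


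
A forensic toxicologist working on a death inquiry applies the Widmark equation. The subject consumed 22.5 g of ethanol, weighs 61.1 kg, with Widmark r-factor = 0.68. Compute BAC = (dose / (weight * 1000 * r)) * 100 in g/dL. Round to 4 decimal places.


Applying the Widmark formula:
BAC = (dose_g / (body_wt * 1000 * r)) * 100
Denominator = 61.1 * 1000 * 0.68 = 41548
BAC = (22.5 / 41548) * 100
BAC = 0.0542 g/dL

0.0542


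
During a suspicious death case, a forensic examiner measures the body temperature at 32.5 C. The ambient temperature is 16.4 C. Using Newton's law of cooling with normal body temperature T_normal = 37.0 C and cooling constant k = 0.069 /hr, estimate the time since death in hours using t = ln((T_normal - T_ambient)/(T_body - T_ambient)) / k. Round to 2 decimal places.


Using Newton's law of cooling:
t = ln((T_normal - T_ambient) / (T_body - T_ambient)) / k
T_normal - T_ambient = 20.6
T_body - T_ambient = 16.1
Ratio = 1.279503
ln(ratio) = 0.246472
t = 0.246472 / 0.069 = 3.57 hours

3.57


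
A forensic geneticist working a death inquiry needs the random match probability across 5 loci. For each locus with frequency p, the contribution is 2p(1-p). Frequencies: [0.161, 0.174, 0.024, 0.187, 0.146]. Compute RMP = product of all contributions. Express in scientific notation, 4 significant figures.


Computing RMP for 5 loci:
Locus 1: 2 * 0.161 * 0.839 = 0.270158
Locus 2: 2 * 0.174 * 0.826 = 0.287448
Locus 3: 2 * 0.024 * 0.976 = 0.046848
Locus 4: 2 * 0.187 * 0.813 = 0.304062
Locus 5: 2 * 0.146 * 0.854 = 0.249368
RMP = 2.758e-04

2.758e-04


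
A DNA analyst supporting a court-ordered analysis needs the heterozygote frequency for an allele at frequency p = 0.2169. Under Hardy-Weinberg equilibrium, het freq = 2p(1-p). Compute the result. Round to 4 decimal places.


Hardy-Weinberg heterozygote frequency:
q = 1 - p = 1 - 0.2169 = 0.7831
2pq = 2 * 0.2169 * 0.7831 = 0.3397

0.3397


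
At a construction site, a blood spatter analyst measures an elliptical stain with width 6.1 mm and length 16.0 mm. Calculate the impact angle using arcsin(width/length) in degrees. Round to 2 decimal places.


Blood spatter impact angle calculation:
width / length = 6.1 / 16.0 = 0.38125
angle = arcsin(0.38125)
angle = 22.41 degrees

22.41


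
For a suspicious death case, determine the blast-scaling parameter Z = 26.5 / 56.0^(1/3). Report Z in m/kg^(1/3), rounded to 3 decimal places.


Scaled distance calculation:
W^(1/3) = 56.0^(1/3) = 3.825862
Z = R / W^(1/3) = 26.5 / 3.825862
Z = 6.927 m/kg^(1/3)

6.927


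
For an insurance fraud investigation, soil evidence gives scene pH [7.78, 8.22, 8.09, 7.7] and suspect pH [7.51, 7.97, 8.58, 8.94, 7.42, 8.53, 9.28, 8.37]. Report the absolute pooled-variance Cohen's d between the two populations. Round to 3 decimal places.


Pooled-variance Cohen's d for soil pH comparison:
Scene mean = 31.79 / 4 = 7.9475
Suspect mean = 66.6 / 8 = 8.325
Scene sample variance s_s^2 = 0.061292
Suspect sample variance s_c^2 = 0.4298
Pooled variance = ((n_s-1)*s_s^2 + (n_c-1)*s_c^2) / (n_s + n_c - 2) = 0.319247
Pooled SD = sqrt(0.319247) = 0.565019
Mean difference = -0.3775
|d| = |-0.3775| / 0.565019 = 0.668

0.668


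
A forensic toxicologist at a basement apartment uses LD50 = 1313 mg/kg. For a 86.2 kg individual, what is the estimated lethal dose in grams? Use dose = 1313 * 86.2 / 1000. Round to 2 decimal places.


Lethal dose calculation:
Lethal dose = LD50 * body_weight / 1000
= 1313 * 86.2 / 1000
= 113180.6 / 1000
= 113.18 g

113.18


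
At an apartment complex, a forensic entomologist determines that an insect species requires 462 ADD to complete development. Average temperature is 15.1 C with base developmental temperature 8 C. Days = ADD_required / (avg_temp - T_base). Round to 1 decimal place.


Insect development time:
Effective temperature = avg_temp - T_base = 15.1 - 8 = 7.1 C
Days = ADD / effective_temp = 462 / 7.1 = 65.1 days

65.1


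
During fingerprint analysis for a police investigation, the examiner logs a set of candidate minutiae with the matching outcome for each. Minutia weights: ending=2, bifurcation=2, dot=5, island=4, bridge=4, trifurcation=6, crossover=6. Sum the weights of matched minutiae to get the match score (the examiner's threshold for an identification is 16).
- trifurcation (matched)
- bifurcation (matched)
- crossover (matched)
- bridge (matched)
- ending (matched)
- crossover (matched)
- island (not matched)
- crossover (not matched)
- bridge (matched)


Weighted minutiae match score:
  trifurcation: matched, +6 (running total 6)
  bifurcation: matched, +2 (running total 8)
  crossover: matched, +6 (running total 14)
  bridge: matched, +4 (running total 18)
  ending: matched, +2 (running total 20)
  crossover: matched, +6 (running total 26)
  island: not matched, +0
  crossover: not matched, +0
  bridge: matched, +4 (running total 30)
Total score = 30
Threshold = 16; verdict = identification

30


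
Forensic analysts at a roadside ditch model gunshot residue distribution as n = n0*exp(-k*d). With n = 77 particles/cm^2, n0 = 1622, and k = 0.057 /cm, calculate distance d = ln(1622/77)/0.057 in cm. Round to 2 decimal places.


GSR distance calculation:
n0/n = 1622 / 77 = 21.064935
ln(n0/n) = 3.04761
d = 3.04761 / 0.057 = 53.47 cm

53.47


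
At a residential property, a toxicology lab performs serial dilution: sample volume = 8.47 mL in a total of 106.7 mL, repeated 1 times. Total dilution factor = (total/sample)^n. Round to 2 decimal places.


Dilution factor calculation:
Single dilution = V_total / V_sample = 106.7 / 8.47 ≈ 12.597403
Number of dilutions = 1
Total DF = (106.7 / 8.47)^1 (full precision, rounded at the end) = 12.60

12.60


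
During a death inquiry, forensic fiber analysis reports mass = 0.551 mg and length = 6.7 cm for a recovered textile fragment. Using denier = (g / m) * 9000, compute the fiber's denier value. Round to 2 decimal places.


Denier calculation:
Mass in grams = 0.551 mg / 1000 = 0.000551 g
Length in meters = 6.7 cm / 100 = 0.067 m
Linear density = mass / length = 0.000551 / 0.067 = 0.00822388 g/m
Denier = (g/m) * 9000 = 0.00822388 * 9000 = 74.01

74.01


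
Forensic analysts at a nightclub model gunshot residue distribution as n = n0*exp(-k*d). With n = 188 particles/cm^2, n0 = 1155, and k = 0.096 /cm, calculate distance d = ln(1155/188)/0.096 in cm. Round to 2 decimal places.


GSR distance calculation:
n0/n = 1155 / 188 = 6.143617
ln(n0/n) = 1.815414
d = 1.815414 / 0.096 = 18.91 cm

18.91


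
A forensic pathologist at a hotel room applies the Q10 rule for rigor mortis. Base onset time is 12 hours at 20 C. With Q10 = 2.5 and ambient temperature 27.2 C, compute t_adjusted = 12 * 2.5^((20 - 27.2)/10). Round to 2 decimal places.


Rigor mortis time adjustment:
Exponent = (T_ref - T_actual) / 10 = (20 - 27.2) / 10 = -0.72
Q10 factor = 2.5^-0.72 = 0.51699
t_adjusted = 12 * 0.51699 = 6.20 hours

6.20


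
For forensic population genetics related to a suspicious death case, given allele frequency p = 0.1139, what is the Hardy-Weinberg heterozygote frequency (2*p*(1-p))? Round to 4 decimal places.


Hardy-Weinberg heterozygote frequency:
q = 1 - p = 1 - 0.1139 = 0.8861
2pq = 2 * 0.1139 * 0.8861 = 0.2019

0.2019


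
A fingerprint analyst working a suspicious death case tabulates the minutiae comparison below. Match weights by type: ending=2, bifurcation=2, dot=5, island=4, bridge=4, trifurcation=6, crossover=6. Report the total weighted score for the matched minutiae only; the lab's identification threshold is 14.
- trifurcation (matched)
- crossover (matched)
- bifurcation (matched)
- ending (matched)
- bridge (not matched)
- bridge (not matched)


Weighted minutiae match score:
  trifurcation: matched, +6 (running total 6)
  crossover: matched, +6 (running total 12)
  bifurcation: matched, +2 (running total 14)
  ending: matched, +2 (running total 16)
  bridge: not matched, +0
  bridge: not matched, +0
Total score = 16
Threshold = 14; verdict = identification

16


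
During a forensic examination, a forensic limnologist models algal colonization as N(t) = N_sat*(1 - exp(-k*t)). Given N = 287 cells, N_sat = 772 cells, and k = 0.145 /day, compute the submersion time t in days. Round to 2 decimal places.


PMSI from diatom colonization curve:
N / N_sat = 287 / 772 = 0.371762
1 - N/N_sat = 0.628238
ln(1 - N/N_sat) = -0.464836
t = -ln(1 - N/N_sat) / k = -(-0.464836) / 0.145 = 3.21 days

3.21


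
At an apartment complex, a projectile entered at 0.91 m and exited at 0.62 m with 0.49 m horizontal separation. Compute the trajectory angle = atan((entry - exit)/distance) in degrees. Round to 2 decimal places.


Bullet trajectory angle:
Height difference = 0.91 - 0.62 = 0.29 m
angle = atan(0.29 / 0.49)
angle = atan(0.591837)
angle = 30.62 degrees

30.62


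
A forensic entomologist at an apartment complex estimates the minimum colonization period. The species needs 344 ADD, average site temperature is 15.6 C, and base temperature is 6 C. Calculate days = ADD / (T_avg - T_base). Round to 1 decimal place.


Insect development time:
Effective temperature = avg_temp - T_base = 15.6 - 6 = 9.6 C
Days = ADD / effective_temp = 344 / 9.6 = 35.8 days

35.8
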